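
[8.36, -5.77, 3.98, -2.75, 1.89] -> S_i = 8.36*(-0.69)^i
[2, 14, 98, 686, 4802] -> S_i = 2*7^i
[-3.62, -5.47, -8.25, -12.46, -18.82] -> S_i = -3.62*1.51^i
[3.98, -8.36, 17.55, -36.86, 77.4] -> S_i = 3.98*(-2.10)^i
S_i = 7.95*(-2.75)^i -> [7.95, -21.86, 60.12, -165.34, 454.67]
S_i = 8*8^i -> [8, 64, 512, 4096, 32768]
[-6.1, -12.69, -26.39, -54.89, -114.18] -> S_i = -6.10*2.08^i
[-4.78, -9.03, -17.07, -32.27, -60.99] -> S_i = -4.78*1.89^i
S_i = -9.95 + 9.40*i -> [-9.95, -0.55, 8.85, 18.25, 27.65]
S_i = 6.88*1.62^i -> [6.88, 11.15, 18.06, 29.25, 47.39]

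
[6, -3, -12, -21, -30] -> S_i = 6 + -9*i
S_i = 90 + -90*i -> [90, 0, -90, -180, -270]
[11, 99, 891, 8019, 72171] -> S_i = 11*9^i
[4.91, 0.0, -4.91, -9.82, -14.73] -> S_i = 4.91 + -4.91*i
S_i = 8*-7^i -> [8, -56, 392, -2744, 19208]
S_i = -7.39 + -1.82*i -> [-7.39, -9.21, -11.03, -12.85, -14.67]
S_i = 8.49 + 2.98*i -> [8.49, 11.47, 14.45, 17.43, 20.41]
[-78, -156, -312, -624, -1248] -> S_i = -78*2^i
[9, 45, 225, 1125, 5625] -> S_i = 9*5^i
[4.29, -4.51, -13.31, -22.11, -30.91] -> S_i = 4.29 + -8.80*i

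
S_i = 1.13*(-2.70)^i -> [1.13, -3.05, 8.24, -22.24, 60.05]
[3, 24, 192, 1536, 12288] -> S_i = 3*8^i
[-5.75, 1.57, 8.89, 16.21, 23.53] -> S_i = -5.75 + 7.32*i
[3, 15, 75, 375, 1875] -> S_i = 3*5^i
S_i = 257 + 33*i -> [257, 290, 323, 356, 389]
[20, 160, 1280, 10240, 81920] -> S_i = 20*8^i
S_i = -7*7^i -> [-7, -49, -343, -2401, -16807]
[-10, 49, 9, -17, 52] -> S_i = Random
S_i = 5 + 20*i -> [5, 25, 45, 65, 85]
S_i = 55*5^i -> [55, 275, 1375, 6875, 34375]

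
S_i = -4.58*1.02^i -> [-4.58, -4.67, -4.77, -4.86, -4.96]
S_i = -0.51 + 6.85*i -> [-0.51, 6.34, 13.19, 20.04, 26.89]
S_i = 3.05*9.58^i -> [3.05, 29.22, 279.92, 2681.61, 25689.87]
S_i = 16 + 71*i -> [16, 87, 158, 229, 300]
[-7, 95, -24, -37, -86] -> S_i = Random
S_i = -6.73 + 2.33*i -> [-6.73, -4.4, -2.07, 0.26, 2.59]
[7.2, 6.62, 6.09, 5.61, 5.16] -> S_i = 7.20*0.92^i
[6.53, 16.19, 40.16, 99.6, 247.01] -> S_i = 6.53*2.48^i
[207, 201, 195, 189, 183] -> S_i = 207 + -6*i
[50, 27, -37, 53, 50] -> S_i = Random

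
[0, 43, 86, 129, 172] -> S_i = 0 + 43*i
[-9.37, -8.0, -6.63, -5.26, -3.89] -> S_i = -9.37 + 1.37*i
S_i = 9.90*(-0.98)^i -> [9.9, -9.7, 9.51, -9.32, 9.13]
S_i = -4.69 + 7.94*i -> [-4.69, 3.25, 11.19, 19.13, 27.07]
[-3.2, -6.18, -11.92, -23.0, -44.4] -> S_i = -3.20*1.93^i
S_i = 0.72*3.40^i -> [0.72, 2.45, 8.32, 28.3, 96.22]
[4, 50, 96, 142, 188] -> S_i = 4 + 46*i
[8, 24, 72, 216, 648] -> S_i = 8*3^i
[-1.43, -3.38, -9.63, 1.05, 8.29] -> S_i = Random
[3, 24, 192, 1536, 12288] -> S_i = 3*8^i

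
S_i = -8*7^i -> [-8, -56, -392, -2744, -19208]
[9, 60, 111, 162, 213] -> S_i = 9 + 51*i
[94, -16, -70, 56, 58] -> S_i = Random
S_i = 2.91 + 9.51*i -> [2.91, 12.42, 21.93, 31.44, 40.95]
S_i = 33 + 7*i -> [33, 40, 47, 54, 61]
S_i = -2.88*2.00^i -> [-2.88, -5.76, -11.52, -23.04, -46.08]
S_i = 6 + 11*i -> [6, 17, 28, 39, 50]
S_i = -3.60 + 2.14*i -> [-3.6, -1.46, 0.68, 2.82, 4.96]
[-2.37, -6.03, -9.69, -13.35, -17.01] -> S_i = -2.37 + -3.66*i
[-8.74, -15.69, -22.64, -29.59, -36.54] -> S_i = -8.74 + -6.95*i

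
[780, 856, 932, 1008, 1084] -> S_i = 780 + 76*i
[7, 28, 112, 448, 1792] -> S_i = 7*4^i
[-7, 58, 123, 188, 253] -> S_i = -7 + 65*i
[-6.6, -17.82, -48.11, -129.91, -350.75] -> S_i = -6.60*2.70^i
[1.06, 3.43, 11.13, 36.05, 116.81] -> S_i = 1.06*3.24^i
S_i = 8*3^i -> [8, 24, 72, 216, 648]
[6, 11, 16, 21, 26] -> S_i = 6 + 5*i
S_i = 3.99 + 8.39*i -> [3.99, 12.38, 20.77, 29.16, 37.55]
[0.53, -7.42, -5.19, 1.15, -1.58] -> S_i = Random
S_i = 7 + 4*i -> [7, 11, 15, 19, 23]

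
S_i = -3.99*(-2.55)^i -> [-3.99, 10.17, -25.94, 66.16, -168.71]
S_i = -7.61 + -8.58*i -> [-7.61, -16.19, -24.77, -33.35, -41.93]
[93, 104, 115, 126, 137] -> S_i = 93 + 11*i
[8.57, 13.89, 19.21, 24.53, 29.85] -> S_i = 8.57 + 5.32*i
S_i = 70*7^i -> [70, 490, 3430, 24010, 168070]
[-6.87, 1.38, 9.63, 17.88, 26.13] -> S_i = -6.87 + 8.25*i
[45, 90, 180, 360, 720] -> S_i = 45*2^i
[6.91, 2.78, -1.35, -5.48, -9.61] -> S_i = 6.91 + -4.13*i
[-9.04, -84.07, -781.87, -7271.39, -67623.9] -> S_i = -9.04*9.30^i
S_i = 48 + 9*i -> [48, 57, 66, 75, 84]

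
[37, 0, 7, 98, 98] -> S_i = Random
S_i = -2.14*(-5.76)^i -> [-2.14, 12.33, -71.0, 408.96, -2355.61]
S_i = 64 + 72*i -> [64, 136, 208, 280, 352]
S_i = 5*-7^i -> [5, -35, 245, -1715, 12005]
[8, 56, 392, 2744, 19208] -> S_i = 8*7^i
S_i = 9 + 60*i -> [9, 69, 129, 189, 249]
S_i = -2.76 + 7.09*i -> [-2.76, 4.33, 11.42, 18.51, 25.6]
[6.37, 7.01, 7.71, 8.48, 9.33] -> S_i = 6.37*1.10^i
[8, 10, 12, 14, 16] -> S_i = 8 + 2*i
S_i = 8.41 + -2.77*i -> [8.41, 5.64, 2.87, 0.1, -2.67]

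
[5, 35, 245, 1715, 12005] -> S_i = 5*7^i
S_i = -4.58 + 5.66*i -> [-4.58, 1.08, 6.74, 12.4, 18.06]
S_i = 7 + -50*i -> [7, -43, -93, -143, -193]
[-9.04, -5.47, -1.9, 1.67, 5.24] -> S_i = -9.04 + 3.57*i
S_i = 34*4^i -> [34, 136, 544, 2176, 8704]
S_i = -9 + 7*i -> [-9, -2, 5, 12, 19]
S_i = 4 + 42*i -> [4, 46, 88, 130, 172]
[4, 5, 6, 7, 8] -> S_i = 4 + 1*i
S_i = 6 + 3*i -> [6, 9, 12, 15, 18]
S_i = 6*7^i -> [6, 42, 294, 2058, 14406]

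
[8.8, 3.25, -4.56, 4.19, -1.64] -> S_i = Random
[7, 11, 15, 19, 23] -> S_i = 7 + 4*i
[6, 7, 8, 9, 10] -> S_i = 6 + 1*i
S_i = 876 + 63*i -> [876, 939, 1002, 1065, 1128]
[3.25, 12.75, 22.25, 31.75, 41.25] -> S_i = 3.25 + 9.50*i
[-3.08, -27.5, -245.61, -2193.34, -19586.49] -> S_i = -3.08*8.93^i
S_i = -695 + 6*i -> [-695, -689, -683, -677, -671]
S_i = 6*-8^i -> [6, -48, 384, -3072, 24576]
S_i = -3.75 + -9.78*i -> [-3.75, -13.53, -23.31, -33.09, -42.87]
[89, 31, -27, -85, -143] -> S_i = 89 + -58*i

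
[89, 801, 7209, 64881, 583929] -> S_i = 89*9^i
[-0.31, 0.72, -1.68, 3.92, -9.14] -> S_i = -0.31*(-2.33)^i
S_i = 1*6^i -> [1, 6, 36, 216, 1296]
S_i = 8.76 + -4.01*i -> [8.76, 4.75, 0.74, -3.27, -7.28]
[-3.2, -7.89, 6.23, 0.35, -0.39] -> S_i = Random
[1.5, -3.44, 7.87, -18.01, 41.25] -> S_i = 1.50*(-2.29)^i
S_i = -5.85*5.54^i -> [-5.85, -32.41, -179.55, -994.68, -5510.55]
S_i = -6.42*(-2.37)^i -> [-6.42, 15.22, -36.06, 85.46, -202.55]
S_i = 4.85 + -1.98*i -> [4.85, 2.87, 0.89, -1.09, -3.07]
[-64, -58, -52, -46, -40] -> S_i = -64 + 6*i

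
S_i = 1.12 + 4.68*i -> [1.12, 5.8, 10.48, 15.16, 19.84]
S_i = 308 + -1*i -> [308, 307, 306, 305, 304]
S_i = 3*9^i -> [3, 27, 243, 2187, 19683]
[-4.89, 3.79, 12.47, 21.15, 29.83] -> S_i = -4.89 + 8.68*i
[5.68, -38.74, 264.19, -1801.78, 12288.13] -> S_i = 5.68*(-6.82)^i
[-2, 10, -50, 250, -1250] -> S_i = -2*-5^i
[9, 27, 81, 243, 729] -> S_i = 9*3^i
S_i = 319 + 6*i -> [319, 325, 331, 337, 343]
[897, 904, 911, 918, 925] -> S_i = 897 + 7*i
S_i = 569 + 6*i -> [569, 575, 581, 587, 593]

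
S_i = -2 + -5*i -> [-2, -7, -12, -17, -22]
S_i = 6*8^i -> [6, 48, 384, 3072, 24576]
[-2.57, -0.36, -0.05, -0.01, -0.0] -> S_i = -2.57*0.14^i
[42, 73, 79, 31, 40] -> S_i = Random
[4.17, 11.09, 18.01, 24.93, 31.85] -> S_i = 4.17 + 6.92*i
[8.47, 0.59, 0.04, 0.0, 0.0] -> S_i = 8.47*0.07^i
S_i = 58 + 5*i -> [58, 63, 68, 73, 78]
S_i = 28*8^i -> [28, 224, 1792, 14336, 114688]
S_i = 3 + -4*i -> [3, -1, -5, -9, -13]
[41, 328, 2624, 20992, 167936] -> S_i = 41*8^i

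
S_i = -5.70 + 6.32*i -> [-5.7, 0.62, 6.94, 13.26, 19.58]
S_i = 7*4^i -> [7, 28, 112, 448, 1792]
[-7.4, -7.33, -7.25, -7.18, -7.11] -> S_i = -7.40*0.99^i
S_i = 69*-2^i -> [69, -138, 276, -552, 1104]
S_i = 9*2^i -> [9, 18, 36, 72, 144]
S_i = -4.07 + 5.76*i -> [-4.07, 1.69, 7.45, 13.21, 18.97]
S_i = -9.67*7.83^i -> [-9.67, -75.72, -592.86, -4642.07, -36347.41]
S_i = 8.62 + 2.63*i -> [8.62, 11.25, 13.88, 16.51, 19.14]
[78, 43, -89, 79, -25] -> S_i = Random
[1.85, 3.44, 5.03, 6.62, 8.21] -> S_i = 1.85 + 1.59*i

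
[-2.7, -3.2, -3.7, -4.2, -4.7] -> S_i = -2.70 + -0.50*i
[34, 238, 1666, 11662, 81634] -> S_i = 34*7^i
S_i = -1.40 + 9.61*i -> [-1.4, 8.21, 17.82, 27.43, 37.04]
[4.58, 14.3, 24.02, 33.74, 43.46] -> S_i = 4.58 + 9.72*i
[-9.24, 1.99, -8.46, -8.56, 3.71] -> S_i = Random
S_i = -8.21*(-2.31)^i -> [-8.21, 18.97, -43.81, 101.2, -233.77]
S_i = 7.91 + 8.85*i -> [7.91, 16.76, 25.61, 34.46, 43.31]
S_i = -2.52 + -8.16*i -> [-2.52, -10.68, -18.84, -27.0, -35.16]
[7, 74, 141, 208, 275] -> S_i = 7 + 67*i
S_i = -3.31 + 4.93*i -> [-3.31, 1.62, 6.55, 11.48, 16.41]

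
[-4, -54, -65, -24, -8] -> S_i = Random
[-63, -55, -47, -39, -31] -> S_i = -63 + 8*i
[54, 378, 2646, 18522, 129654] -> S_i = 54*7^i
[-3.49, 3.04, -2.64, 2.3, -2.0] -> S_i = -3.49*(-0.87)^i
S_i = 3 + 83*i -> [3, 86, 169, 252, 335]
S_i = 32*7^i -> [32, 224, 1568, 10976, 76832]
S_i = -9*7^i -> [-9, -63, -441, -3087, -21609]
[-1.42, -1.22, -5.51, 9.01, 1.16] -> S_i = Random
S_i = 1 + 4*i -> [1, 5, 9, 13, 17]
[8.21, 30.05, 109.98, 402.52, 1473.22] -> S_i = 8.21*3.66^i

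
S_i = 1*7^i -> [1, 7, 49, 343, 2401]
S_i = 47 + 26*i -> [47, 73, 99, 125, 151]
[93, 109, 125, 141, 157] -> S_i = 93 + 16*i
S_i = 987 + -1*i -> [987, 986, 985, 984, 983]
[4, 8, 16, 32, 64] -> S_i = 4*2^i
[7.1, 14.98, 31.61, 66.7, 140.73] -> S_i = 7.10*2.11^i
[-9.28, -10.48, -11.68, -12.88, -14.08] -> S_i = -9.28 + -1.20*i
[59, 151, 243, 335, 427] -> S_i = 59 + 92*i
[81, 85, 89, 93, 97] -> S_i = 81 + 4*i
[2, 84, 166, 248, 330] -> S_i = 2 + 82*i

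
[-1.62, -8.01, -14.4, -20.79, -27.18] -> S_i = -1.62 + -6.39*i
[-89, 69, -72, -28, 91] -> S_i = Random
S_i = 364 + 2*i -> [364, 366, 368, 370, 372]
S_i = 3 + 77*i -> [3, 80, 157, 234, 311]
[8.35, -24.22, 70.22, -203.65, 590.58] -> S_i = 8.35*(-2.90)^i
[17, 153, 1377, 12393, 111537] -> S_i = 17*9^i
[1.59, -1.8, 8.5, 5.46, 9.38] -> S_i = Random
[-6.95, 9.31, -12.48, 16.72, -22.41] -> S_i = -6.95*(-1.34)^i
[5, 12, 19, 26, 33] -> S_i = 5 + 7*i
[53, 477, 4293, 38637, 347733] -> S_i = 53*9^i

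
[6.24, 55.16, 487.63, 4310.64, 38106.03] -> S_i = 6.24*8.84^i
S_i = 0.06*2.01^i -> [0.06, 0.12, 0.24, 0.49, 0.98]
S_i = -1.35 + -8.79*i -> [-1.35, -10.14, -18.93, -27.72, -36.51]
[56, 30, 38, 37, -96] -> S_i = Random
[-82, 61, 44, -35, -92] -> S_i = Random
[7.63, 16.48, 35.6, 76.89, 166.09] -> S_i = 7.63*2.16^i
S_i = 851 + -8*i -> [851, 843, 835, 827, 819]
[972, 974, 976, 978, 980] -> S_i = 972 + 2*i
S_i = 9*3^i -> [9, 27, 81, 243, 729]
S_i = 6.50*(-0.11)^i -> [6.5, -0.72, 0.08, -0.01, 0.0]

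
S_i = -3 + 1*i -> [-3, -2, -1, 0, 1]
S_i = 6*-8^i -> [6, -48, 384, -3072, 24576]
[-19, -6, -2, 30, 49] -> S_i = Random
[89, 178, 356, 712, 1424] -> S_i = 89*2^i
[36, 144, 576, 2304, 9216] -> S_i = 36*4^i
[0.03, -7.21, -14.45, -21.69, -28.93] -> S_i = 0.03 + -7.24*i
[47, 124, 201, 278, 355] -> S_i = 47 + 77*i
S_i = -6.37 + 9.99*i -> [-6.37, 3.62, 13.61, 23.6, 33.59]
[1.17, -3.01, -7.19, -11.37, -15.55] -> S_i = 1.17 + -4.18*i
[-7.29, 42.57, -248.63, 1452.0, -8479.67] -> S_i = -7.29*(-5.84)^i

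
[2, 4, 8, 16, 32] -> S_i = 2*2^i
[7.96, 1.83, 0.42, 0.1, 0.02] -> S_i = 7.96*0.23^i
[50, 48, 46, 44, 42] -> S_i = 50 + -2*i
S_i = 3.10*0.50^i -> [3.1, 1.55, 0.78, 0.39, 0.19]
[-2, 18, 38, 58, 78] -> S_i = -2 + 20*i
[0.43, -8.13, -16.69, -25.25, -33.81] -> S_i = 0.43 + -8.56*i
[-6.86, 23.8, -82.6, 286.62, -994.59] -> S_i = -6.86*(-3.47)^i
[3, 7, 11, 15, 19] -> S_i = 3 + 4*i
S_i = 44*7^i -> [44, 308, 2156, 15092, 105644]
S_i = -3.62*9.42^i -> [-3.62, -34.1, -321.23, -3025.95, -28504.42]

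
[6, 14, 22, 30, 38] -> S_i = 6 + 8*i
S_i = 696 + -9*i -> [696, 687, 678, 669, 660]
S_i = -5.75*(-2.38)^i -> [-5.75, 13.68, -32.57, 77.52, -184.49]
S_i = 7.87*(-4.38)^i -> [7.87, -34.47, 150.98, -661.3, 2896.48]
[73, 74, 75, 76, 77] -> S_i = 73 + 1*i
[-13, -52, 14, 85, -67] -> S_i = Random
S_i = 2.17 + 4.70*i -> [2.17, 6.87, 11.57, 16.27, 20.97]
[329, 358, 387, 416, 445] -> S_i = 329 + 29*i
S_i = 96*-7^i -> [96, -672, 4704, -32928, 230496]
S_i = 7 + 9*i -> [7, 16, 25, 34, 43]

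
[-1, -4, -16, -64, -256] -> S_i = -1*4^i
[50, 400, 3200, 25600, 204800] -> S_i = 50*8^i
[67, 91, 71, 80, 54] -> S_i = Random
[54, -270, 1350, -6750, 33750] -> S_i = 54*-5^i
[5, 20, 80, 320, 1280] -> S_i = 5*4^i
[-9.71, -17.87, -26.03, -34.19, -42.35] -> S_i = -9.71 + -8.16*i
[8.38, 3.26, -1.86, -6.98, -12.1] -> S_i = 8.38 + -5.12*i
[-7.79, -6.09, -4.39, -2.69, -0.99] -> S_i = -7.79 + 1.70*i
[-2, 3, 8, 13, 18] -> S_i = -2 + 5*i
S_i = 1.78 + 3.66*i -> [1.78, 5.44, 9.1, 12.76, 16.42]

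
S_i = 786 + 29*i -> [786, 815, 844, 873, 902]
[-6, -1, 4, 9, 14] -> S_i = -6 + 5*i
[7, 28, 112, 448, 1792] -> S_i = 7*4^i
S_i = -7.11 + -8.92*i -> [-7.11, -16.03, -24.95, -33.87, -42.79]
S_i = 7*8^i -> [7, 56, 448, 3584, 28672]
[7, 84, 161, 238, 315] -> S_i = 7 + 77*i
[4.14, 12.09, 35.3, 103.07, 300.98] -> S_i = 4.14*2.92^i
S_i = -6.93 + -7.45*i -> [-6.93, -14.38, -21.83, -29.28, -36.73]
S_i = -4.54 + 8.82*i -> [-4.54, 4.28, 13.1, 21.92, 30.74]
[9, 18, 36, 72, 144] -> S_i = 9*2^i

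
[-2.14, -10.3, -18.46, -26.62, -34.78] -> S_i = -2.14 + -8.16*i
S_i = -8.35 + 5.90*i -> [-8.35, -2.45, 3.45, 9.35, 15.25]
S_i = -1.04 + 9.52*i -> [-1.04, 8.48, 18.0, 27.52, 37.04]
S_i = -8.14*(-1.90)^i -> [-8.14, 15.47, -29.39, 55.83, -106.08]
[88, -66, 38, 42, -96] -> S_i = Random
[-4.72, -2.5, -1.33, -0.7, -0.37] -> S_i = -4.72*0.53^i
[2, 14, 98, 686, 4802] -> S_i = 2*7^i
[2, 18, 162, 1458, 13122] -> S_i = 2*9^i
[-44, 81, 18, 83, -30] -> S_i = Random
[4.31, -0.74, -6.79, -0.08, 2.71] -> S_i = Random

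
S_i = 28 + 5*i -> [28, 33, 38, 43, 48]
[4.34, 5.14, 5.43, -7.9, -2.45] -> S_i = Random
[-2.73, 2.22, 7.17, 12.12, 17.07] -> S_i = -2.73 + 4.95*i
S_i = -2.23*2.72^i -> [-2.23, -6.07, -16.5, -44.88, -122.06]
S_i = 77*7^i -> [77, 539, 3773, 26411, 184877]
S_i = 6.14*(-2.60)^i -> [6.14, -15.96, 41.51, -107.92, 280.58]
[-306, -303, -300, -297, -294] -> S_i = -306 + 3*i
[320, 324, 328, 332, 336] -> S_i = 320 + 4*i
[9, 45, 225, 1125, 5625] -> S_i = 9*5^i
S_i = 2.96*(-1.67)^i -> [2.96, -4.94, 8.26, -13.79, 23.02]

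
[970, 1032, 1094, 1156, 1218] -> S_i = 970 + 62*i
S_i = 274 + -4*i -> [274, 270, 266, 262, 258]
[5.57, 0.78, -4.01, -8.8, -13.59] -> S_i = 5.57 + -4.79*i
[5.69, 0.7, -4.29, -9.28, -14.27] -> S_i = 5.69 + -4.99*i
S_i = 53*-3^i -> [53, -159, 477, -1431, 4293]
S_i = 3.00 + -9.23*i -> [3.0, -6.23, -15.46, -24.69, -33.92]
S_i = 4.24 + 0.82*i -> [4.24, 5.06, 5.88, 6.7, 7.52]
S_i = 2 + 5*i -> [2, 7, 12, 17, 22]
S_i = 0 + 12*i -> [0, 12, 24, 36, 48]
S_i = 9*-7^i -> [9, -63, 441, -3087, 21609]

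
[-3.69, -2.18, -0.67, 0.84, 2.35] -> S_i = -3.69 + 1.51*i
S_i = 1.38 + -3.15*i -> [1.38, -1.77, -4.92, -8.07, -11.22]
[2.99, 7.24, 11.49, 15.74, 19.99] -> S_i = 2.99 + 4.25*i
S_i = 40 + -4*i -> [40, 36, 32, 28, 24]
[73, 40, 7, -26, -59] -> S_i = 73 + -33*i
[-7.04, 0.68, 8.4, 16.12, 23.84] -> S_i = -7.04 + 7.72*i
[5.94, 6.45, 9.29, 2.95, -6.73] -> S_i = Random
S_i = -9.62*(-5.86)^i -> [-9.62, 56.37, -330.35, 1935.83, -11343.98]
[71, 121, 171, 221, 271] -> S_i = 71 + 50*i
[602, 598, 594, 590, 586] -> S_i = 602 + -4*i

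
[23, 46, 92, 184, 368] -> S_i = 23*2^i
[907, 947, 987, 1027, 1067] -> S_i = 907 + 40*i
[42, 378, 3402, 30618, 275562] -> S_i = 42*9^i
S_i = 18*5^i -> [18, 90, 450, 2250, 11250]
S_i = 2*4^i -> [2, 8, 32, 128, 512]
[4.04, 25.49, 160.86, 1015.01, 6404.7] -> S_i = 4.04*6.31^i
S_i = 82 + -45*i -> [82, 37, -8, -53, -98]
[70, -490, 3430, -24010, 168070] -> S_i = 70*-7^i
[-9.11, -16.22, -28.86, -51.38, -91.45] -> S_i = -9.11*1.78^i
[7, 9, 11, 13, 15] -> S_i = 7 + 2*i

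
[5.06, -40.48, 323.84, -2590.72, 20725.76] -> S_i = 5.06*(-8.00)^i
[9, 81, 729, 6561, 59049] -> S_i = 9*9^i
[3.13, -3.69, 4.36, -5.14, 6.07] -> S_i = 3.13*(-1.18)^i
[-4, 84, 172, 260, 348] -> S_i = -4 + 88*i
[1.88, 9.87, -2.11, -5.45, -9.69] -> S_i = Random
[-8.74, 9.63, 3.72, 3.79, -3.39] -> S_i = Random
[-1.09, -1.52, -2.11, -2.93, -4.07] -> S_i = -1.09*1.39^i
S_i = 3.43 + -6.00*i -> [3.43, -2.57, -8.57, -14.57, -20.57]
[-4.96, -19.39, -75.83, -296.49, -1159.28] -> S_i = -4.96*3.91^i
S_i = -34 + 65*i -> [-34, 31, 96, 161, 226]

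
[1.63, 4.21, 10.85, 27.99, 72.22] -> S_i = 1.63*2.58^i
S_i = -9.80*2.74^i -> [-9.8, -26.85, -73.57, -201.59, -552.37]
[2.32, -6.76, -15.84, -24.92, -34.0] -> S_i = 2.32 + -9.08*i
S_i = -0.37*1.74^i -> [-0.37, -0.64, -1.12, -1.95, -3.39]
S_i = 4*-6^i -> [4, -24, 144, -864, 5184]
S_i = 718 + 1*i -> [718, 719, 720, 721, 722]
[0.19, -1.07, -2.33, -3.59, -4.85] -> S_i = 0.19 + -1.26*i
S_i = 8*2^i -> [8, 16, 32, 64, 128]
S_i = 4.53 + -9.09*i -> [4.53, -4.56, -13.65, -22.74, -31.83]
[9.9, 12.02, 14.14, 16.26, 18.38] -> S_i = 9.90 + 2.12*i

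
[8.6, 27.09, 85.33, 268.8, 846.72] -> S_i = 8.60*3.15^i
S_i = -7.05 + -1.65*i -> [-7.05, -8.7, -10.35, -12.0, -13.65]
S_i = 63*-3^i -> [63, -189, 567, -1701, 5103]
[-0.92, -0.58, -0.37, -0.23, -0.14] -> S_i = -0.92*0.63^i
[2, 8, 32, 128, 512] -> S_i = 2*4^i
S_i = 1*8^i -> [1, 8, 64, 512, 4096]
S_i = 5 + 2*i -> [5, 7, 9, 11, 13]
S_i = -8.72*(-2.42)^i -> [-8.72, 21.1, -51.07, 123.58, -299.07]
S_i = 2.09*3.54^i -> [2.09, 7.4, 26.19, 92.72, 328.22]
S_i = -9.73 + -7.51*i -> [-9.73, -17.24, -24.75, -32.26, -39.77]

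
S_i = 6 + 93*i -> [6, 99, 192, 285, 378]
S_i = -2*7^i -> [-2, -14, -98, -686, -4802]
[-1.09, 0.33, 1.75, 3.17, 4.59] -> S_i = -1.09 + 1.42*i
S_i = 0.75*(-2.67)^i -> [0.75, -2.0, 5.35, -14.28, 38.12]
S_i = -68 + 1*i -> [-68, -67, -66, -65, -64]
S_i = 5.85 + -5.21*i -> [5.85, 0.64, -4.57, -9.78, -14.99]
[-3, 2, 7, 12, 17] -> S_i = -3 + 5*i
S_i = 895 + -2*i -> [895, 893, 891, 889, 887]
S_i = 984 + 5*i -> [984, 989, 994, 999, 1004]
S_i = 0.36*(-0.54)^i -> [0.36, -0.19, 0.1, -0.06, 0.03]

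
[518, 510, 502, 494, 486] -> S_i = 518 + -8*i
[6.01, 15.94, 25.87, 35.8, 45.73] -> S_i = 6.01 + 9.93*i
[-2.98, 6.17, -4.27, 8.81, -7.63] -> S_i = Random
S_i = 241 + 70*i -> [241, 311, 381, 451, 521]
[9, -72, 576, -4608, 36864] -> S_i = 9*-8^i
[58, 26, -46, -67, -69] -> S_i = Random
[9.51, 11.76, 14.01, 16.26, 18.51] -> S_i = 9.51 + 2.25*i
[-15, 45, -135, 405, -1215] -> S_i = -15*-3^i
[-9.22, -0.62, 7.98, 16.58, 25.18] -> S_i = -9.22 + 8.60*i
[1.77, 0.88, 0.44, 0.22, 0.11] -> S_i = 1.77*0.50^i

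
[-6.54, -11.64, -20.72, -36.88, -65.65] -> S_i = -6.54*1.78^i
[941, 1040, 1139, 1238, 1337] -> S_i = 941 + 99*i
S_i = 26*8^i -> [26, 208, 1664, 13312, 106496]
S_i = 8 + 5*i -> [8, 13, 18, 23, 28]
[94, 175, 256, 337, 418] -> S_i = 94 + 81*i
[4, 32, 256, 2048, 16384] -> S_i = 4*8^i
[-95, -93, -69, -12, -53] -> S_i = Random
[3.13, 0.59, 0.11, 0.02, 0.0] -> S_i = 3.13*0.19^i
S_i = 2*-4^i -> [2, -8, 32, -128, 512]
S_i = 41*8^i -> [41, 328, 2624, 20992, 167936]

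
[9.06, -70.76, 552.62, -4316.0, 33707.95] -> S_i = 9.06*(-7.81)^i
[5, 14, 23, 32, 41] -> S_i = 5 + 9*i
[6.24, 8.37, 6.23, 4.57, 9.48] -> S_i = Random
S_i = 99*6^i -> [99, 594, 3564, 21384, 128304]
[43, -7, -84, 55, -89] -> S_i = Random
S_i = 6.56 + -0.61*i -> [6.56, 5.95, 5.34, 4.73, 4.12]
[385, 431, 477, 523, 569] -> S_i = 385 + 46*i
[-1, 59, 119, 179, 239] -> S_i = -1 + 60*i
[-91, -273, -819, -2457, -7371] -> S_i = -91*3^i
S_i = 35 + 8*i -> [35, 43, 51, 59, 67]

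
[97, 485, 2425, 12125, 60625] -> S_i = 97*5^i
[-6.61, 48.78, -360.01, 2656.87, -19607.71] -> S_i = -6.61*(-7.38)^i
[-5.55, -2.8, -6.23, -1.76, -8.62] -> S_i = Random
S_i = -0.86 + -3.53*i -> [-0.86, -4.39, -7.92, -11.45, -14.98]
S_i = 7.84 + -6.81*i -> [7.84, 1.03, -5.78, -12.59, -19.4]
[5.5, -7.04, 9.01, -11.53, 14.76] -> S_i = 5.50*(-1.28)^i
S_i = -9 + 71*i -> [-9, 62, 133, 204, 275]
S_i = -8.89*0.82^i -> [-8.89, -7.29, -5.98, -4.9, -4.02]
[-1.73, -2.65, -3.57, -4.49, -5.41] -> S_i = -1.73 + -0.92*i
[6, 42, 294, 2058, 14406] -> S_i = 6*7^i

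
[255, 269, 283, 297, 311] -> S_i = 255 + 14*i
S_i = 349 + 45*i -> [349, 394, 439, 484, 529]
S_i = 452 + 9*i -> [452, 461, 470, 479, 488]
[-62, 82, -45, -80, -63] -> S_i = Random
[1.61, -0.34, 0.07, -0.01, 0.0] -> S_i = 1.61*(-0.21)^i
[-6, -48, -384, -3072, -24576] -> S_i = -6*8^i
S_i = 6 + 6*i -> [6, 12, 18, 24, 30]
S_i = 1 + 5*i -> [1, 6, 11, 16, 21]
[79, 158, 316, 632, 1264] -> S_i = 79*2^i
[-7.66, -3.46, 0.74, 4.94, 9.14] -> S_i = -7.66 + 4.20*i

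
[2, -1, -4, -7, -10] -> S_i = 2 + -3*i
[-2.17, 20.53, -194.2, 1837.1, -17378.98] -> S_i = -2.17*(-9.46)^i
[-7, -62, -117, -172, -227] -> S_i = -7 + -55*i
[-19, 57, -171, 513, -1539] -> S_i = -19*-3^i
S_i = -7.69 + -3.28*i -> [-7.69, -10.97, -14.25, -17.53, -20.81]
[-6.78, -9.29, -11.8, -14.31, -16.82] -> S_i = -6.78 + -2.51*i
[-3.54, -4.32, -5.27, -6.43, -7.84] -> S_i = -3.54*1.22^i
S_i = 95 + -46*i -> [95, 49, 3, -43, -89]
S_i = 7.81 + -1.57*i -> [7.81, 6.24, 4.67, 3.1, 1.53]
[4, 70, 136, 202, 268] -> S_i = 4 + 66*i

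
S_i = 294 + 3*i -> [294, 297, 300, 303, 306]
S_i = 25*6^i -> [25, 150, 900, 5400, 32400]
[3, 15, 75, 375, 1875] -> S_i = 3*5^i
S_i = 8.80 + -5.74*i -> [8.8, 3.06, -2.68, -8.42, -14.16]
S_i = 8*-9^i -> [8, -72, 648, -5832, 52488]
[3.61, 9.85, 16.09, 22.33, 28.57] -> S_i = 3.61 + 6.24*i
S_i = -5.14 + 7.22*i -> [-5.14, 2.08, 9.3, 16.52, 23.74]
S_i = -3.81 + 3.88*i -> [-3.81, 0.07, 3.95, 7.83, 11.71]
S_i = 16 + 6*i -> [16, 22, 28, 34, 40]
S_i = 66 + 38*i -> [66, 104, 142, 180, 218]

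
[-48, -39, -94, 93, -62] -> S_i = Random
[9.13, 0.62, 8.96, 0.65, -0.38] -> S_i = Random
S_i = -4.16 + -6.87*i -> [-4.16, -11.03, -17.9, -24.77, -31.64]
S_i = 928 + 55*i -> [928, 983, 1038, 1093, 1148]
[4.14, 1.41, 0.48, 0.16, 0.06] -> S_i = 4.14*0.34^i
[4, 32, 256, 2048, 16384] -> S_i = 4*8^i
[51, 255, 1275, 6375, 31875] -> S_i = 51*5^i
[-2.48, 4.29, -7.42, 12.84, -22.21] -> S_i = -2.48*(-1.73)^i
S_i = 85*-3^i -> [85, -255, 765, -2295, 6885]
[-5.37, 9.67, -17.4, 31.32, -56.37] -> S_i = -5.37*(-1.80)^i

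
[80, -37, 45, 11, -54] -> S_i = Random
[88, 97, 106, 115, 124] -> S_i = 88 + 9*i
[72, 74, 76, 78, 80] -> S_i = 72 + 2*i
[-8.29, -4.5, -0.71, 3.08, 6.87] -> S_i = -8.29 + 3.79*i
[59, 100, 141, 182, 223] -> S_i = 59 + 41*i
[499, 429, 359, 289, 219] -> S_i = 499 + -70*i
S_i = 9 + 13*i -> [9, 22, 35, 48, 61]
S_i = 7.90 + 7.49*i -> [7.9, 15.39, 22.88, 30.37, 37.86]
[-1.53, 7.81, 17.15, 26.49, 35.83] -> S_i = -1.53 + 9.34*i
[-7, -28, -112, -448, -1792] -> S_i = -7*4^i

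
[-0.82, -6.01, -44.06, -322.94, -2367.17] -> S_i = -0.82*7.33^i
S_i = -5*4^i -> [-5, -20, -80, -320, -1280]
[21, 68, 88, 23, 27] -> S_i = Random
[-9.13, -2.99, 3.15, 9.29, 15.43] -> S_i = -9.13 + 6.14*i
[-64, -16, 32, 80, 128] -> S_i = -64 + 48*i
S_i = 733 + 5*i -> [733, 738, 743, 748, 753]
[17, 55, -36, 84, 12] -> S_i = Random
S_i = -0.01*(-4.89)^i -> [-0.01, 0.05, -0.24, 1.17, -5.72]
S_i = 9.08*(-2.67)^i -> [9.08, -24.24, 64.73, -172.83, 461.46]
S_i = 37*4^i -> [37, 148, 592, 2368, 9472]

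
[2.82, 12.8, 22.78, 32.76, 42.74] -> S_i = 2.82 + 9.98*i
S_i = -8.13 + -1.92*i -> [-8.13, -10.05, -11.97, -13.89, -15.81]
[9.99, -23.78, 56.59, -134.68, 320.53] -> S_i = 9.99*(-2.38)^i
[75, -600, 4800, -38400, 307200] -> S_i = 75*-8^i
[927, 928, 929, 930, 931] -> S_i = 927 + 1*i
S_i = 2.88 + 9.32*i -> [2.88, 12.2, 21.52, 30.84, 40.16]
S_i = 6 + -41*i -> [6, -35, -76, -117, -158]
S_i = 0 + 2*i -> [0, 2, 4, 6, 8]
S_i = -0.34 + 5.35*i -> [-0.34, 5.01, 10.36, 15.71, 21.06]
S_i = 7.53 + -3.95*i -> [7.53, 3.58, -0.37, -4.32, -8.27]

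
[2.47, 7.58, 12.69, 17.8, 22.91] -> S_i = 2.47 + 5.11*i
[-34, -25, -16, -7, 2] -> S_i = -34 + 9*i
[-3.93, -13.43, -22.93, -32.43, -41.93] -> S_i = -3.93 + -9.50*i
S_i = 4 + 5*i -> [4, 9, 14, 19, 24]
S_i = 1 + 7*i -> [1, 8, 15, 22, 29]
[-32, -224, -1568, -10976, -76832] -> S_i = -32*7^i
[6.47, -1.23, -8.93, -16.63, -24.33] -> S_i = 6.47 + -7.70*i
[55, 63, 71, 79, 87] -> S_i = 55 + 8*i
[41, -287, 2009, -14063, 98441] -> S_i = 41*-7^i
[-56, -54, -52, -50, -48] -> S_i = -56 + 2*i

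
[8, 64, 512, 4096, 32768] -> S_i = 8*8^i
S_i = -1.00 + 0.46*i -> [-1.0, -0.54, -0.08, 0.38, 0.84]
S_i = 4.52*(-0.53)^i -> [4.52, -2.4, 1.27, -0.67, 0.36]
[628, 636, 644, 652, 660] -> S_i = 628 + 8*i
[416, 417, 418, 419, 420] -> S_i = 416 + 1*i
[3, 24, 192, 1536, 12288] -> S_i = 3*8^i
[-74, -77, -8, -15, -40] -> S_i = Random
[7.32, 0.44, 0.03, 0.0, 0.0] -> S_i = 7.32*0.06^i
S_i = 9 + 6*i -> [9, 15, 21, 27, 33]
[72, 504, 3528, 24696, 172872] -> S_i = 72*7^i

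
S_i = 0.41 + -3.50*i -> [0.41, -3.09, -6.59, -10.09, -13.59]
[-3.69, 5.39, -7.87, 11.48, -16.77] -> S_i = -3.69*(-1.46)^i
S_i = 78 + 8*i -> [78, 86, 94, 102, 110]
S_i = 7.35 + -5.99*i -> [7.35, 1.36, -4.63, -10.62, -16.61]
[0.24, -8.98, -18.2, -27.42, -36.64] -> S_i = 0.24 + -9.22*i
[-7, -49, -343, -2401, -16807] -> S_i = -7*7^i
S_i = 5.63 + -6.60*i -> [5.63, -0.97, -7.57, -14.17, -20.77]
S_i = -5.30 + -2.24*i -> [-5.3, -7.54, -9.78, -12.02, -14.26]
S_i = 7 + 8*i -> [7, 15, 23, 31, 39]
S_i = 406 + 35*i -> [406, 441, 476, 511, 546]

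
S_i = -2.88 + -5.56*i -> [-2.88, -8.44, -14.0, -19.56, -25.12]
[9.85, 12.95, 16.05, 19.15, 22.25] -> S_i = 9.85 + 3.10*i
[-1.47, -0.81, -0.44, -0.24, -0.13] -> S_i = -1.47*0.55^i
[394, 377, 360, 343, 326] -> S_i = 394 + -17*i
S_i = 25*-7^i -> [25, -175, 1225, -8575, 60025]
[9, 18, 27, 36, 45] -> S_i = 9 + 9*i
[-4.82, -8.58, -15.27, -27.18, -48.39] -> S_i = -4.82*1.78^i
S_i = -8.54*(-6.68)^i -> [-8.54, 57.05, -381.08, 2545.58, -17004.49]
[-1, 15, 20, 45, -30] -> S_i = Random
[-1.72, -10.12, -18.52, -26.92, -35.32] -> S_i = -1.72 + -8.40*i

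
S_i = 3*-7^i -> [3, -21, 147, -1029, 7203]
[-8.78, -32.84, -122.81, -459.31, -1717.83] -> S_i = -8.78*3.74^i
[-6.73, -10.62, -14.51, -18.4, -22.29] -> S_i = -6.73 + -3.89*i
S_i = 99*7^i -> [99, 693, 4851, 33957, 237699]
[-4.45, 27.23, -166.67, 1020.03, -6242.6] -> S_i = -4.45*(-6.12)^i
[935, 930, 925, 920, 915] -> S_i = 935 + -5*i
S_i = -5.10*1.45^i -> [-5.1, -7.4, -10.72, -15.55, -22.54]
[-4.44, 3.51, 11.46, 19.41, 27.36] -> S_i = -4.44 + 7.95*i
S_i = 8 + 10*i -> [8, 18, 28, 38, 48]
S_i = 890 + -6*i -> [890, 884, 878, 872, 866]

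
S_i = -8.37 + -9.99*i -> [-8.37, -18.36, -28.35, -38.34, -48.33]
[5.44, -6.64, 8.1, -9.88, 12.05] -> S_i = 5.44*(-1.22)^i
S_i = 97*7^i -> [97, 679, 4753, 33271, 232897]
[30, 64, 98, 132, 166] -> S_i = 30 + 34*i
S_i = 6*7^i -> [6, 42, 294, 2058, 14406]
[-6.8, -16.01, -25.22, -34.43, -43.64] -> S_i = -6.80 + -9.21*i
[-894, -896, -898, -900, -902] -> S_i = -894 + -2*i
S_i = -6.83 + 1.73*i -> [-6.83, -5.1, -3.37, -1.64, 0.09]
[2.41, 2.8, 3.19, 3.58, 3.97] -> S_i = 2.41 + 0.39*i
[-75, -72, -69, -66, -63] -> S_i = -75 + 3*i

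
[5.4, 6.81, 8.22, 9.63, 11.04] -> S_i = 5.40 + 1.41*i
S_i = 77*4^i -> [77, 308, 1232, 4928, 19712]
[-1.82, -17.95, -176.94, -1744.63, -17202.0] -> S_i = -1.82*9.86^i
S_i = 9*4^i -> [9, 36, 144, 576, 2304]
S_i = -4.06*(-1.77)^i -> [-4.06, 7.19, -12.72, 22.51, -39.85]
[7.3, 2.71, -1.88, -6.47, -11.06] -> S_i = 7.30 + -4.59*i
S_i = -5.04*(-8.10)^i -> [-5.04, 40.82, -330.67, 2678.46, -21695.55]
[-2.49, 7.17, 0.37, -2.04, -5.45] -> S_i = Random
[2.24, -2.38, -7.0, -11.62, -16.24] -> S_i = 2.24 + -4.62*i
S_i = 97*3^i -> [97, 291, 873, 2619, 7857]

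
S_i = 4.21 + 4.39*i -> [4.21, 8.6, 12.99, 17.38, 21.77]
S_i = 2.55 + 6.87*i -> [2.55, 9.42, 16.29, 23.16, 30.03]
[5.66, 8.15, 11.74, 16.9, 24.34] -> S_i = 5.66*1.44^i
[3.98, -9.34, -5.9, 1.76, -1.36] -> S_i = Random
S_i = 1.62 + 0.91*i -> [1.62, 2.53, 3.44, 4.35, 5.26]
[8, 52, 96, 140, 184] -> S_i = 8 + 44*i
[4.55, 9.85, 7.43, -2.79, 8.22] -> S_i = Random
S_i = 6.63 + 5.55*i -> [6.63, 12.18, 17.73, 23.28, 28.83]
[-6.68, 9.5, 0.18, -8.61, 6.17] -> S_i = Random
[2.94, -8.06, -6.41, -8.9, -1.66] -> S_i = Random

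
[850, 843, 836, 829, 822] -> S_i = 850 + -7*i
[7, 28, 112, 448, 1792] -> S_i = 7*4^i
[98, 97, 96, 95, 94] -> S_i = 98 + -1*i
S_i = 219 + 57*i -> [219, 276, 333, 390, 447]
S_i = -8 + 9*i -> [-8, 1, 10, 19, 28]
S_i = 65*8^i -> [65, 520, 4160, 33280, 266240]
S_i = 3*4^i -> [3, 12, 48, 192, 768]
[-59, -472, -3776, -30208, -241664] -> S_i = -59*8^i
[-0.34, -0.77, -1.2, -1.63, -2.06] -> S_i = -0.34 + -0.43*i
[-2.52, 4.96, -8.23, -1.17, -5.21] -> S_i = Random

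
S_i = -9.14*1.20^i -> [-9.14, -10.97, -13.16, -15.79, -18.95]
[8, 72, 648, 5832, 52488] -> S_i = 8*9^i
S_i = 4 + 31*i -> [4, 35, 66, 97, 128]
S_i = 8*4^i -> [8, 32, 128, 512, 2048]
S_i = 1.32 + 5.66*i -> [1.32, 6.98, 12.64, 18.3, 23.96]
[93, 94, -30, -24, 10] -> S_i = Random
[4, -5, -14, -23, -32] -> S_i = 4 + -9*i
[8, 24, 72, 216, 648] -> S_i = 8*3^i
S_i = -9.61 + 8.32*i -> [-9.61, -1.29, 7.03, 15.35, 23.67]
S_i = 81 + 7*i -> [81, 88, 95, 102, 109]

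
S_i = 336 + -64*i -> [336, 272, 208, 144, 80]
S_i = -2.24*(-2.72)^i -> [-2.24, 6.09, -16.57, 45.08, -122.61]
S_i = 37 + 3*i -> [37, 40, 43, 46, 49]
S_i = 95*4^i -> [95, 380, 1520, 6080, 24320]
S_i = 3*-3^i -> [3, -9, 27, -81, 243]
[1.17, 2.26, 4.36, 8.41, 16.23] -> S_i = 1.17*1.93^i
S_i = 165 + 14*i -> [165, 179, 193, 207, 221]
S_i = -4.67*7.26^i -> [-4.67, -33.9, -246.14, -1787.01, -12973.69]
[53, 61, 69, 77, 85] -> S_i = 53 + 8*i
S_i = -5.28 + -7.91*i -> [-5.28, -13.19, -21.1, -29.01, -36.92]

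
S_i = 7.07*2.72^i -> [7.07, 19.23, 52.31, 142.27, 386.99]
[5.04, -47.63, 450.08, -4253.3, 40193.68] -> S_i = 5.04*(-9.45)^i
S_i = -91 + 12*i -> [-91, -79, -67, -55, -43]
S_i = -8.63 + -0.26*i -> [-8.63, -8.89, -9.15, -9.41, -9.67]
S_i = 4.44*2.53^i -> [4.44, 11.23, 28.42, 71.9, 181.91]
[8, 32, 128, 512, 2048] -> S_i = 8*4^i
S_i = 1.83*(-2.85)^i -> [1.83, -5.22, 14.86, -42.36, 120.73]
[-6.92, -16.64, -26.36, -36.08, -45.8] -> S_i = -6.92 + -9.72*i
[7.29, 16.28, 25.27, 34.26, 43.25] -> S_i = 7.29 + 8.99*i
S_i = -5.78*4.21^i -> [-5.78, -24.33, -102.45, -431.29, -1815.75]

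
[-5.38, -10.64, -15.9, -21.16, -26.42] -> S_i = -5.38 + -5.26*i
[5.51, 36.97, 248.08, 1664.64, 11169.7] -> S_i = 5.51*6.71^i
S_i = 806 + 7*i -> [806, 813, 820, 827, 834]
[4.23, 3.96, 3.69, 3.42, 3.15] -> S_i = 4.23 + -0.27*i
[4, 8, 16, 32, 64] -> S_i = 4*2^i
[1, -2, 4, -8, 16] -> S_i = 1*-2^i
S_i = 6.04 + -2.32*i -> [6.04, 3.72, 1.4, -0.92, -3.24]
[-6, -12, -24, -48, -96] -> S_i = -6*2^i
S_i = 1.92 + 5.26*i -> [1.92, 7.18, 12.44, 17.7, 22.96]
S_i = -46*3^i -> [-46, -138, -414, -1242, -3726]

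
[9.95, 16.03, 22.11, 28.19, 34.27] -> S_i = 9.95 + 6.08*i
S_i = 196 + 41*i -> [196, 237, 278, 319, 360]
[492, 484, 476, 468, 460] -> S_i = 492 + -8*i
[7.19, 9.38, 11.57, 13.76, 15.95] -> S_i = 7.19 + 2.19*i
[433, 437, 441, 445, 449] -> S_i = 433 + 4*i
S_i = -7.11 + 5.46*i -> [-7.11, -1.65, 3.81, 9.27, 14.73]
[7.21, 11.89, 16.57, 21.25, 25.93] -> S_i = 7.21 + 4.68*i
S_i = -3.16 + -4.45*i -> [-3.16, -7.61, -12.06, -16.51, -20.96]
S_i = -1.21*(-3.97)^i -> [-1.21, 4.8, -19.07, 75.71, -300.57]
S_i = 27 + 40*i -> [27, 67, 107, 147, 187]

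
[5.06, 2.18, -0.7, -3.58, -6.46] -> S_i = 5.06 + -2.88*i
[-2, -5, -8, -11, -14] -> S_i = -2 + -3*i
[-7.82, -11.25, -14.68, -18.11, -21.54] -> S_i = -7.82 + -3.43*i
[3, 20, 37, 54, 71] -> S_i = 3 + 17*i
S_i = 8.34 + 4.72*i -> [8.34, 13.06, 17.78, 22.5, 27.22]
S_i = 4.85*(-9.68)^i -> [4.85, -46.95, 454.46, -4399.14, 42583.68]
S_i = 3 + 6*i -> [3, 9, 15, 21, 27]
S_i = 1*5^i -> [1, 5, 25, 125, 625]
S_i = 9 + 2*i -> [9, 11, 13, 15, 17]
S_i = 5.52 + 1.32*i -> [5.52, 6.84, 8.16, 9.48, 10.8]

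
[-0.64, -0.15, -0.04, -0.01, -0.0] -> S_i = -0.64*0.24^i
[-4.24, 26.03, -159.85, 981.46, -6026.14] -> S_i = -4.24*(-6.14)^i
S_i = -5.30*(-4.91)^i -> [-5.3, 26.02, -127.77, 627.37, -3080.36]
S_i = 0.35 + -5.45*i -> [0.35, -5.1, -10.55, -16.0, -21.45]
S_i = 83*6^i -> [83, 498, 2988, 17928, 107568]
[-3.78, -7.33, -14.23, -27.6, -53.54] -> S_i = -3.78*1.94^i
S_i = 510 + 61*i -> [510, 571, 632, 693, 754]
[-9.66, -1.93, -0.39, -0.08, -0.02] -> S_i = -9.66*0.20^i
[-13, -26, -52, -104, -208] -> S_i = -13*2^i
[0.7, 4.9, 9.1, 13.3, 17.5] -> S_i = 0.70 + 4.20*i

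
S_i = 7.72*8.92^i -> [7.72, 68.86, 614.25, 5479.13, 48873.87]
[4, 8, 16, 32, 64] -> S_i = 4*2^i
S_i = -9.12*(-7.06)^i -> [-9.12, 64.39, -454.57, 3209.29, -22657.59]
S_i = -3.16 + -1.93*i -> [-3.16, -5.09, -7.02, -8.95, -10.88]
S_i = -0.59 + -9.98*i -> [-0.59, -10.57, -20.55, -30.53, -40.51]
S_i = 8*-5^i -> [8, -40, 200, -1000, 5000]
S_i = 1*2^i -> [1, 2, 4, 8, 16]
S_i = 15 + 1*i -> [15, 16, 17, 18, 19]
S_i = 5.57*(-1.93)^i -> [5.57, -10.75, 20.75, -40.04, 77.28]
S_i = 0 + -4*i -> [0, -4, -8, -12, -16]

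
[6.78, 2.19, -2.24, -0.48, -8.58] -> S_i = Random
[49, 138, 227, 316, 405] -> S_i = 49 + 89*i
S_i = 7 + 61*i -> [7, 68, 129, 190, 251]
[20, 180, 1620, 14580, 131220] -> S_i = 20*9^i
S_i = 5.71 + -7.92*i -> [5.71, -2.21, -10.13, -18.05, -25.97]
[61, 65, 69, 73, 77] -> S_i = 61 + 4*i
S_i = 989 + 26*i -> [989, 1015, 1041, 1067, 1093]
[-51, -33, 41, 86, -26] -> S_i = Random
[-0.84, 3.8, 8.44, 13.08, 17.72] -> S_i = -0.84 + 4.64*i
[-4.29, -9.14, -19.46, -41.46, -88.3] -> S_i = -4.29*2.13^i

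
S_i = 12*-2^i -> [12, -24, 48, -96, 192]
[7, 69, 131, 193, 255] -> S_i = 7 + 62*i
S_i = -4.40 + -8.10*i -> [-4.4, -12.5, -20.6, -28.7, -36.8]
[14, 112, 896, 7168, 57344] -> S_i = 14*8^i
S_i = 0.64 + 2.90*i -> [0.64, 3.54, 6.44, 9.34, 12.24]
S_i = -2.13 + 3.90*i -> [-2.13, 1.77, 5.67, 9.57, 13.47]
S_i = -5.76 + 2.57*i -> [-5.76, -3.19, -0.62, 1.95, 4.52]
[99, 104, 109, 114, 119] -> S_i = 99 + 5*i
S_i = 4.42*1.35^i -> [4.42, 5.97, 8.06, 10.87, 14.68]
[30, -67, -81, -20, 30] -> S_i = Random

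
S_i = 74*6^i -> [74, 444, 2664, 15984, 95904]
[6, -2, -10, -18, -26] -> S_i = 6 + -8*i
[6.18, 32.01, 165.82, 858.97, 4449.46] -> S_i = 6.18*5.18^i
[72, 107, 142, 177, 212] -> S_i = 72 + 35*i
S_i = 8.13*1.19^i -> [8.13, 9.67, 11.51, 13.7, 16.3]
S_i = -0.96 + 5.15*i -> [-0.96, 4.19, 9.34, 14.49, 19.64]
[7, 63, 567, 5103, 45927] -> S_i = 7*9^i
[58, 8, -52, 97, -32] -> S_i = Random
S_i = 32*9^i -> [32, 288, 2592, 23328, 209952]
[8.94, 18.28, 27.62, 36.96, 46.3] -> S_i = 8.94 + 9.34*i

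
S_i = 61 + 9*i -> [61, 70, 79, 88, 97]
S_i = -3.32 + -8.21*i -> [-3.32, -11.53, -19.74, -27.95, -36.16]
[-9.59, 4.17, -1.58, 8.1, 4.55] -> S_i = Random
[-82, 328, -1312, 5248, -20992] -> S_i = -82*-4^i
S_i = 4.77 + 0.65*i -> [4.77, 5.42, 6.07, 6.72, 7.37]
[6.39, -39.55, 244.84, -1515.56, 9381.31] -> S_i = 6.39*(-6.19)^i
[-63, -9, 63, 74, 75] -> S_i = Random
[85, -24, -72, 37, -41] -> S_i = Random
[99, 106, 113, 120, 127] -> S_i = 99 + 7*i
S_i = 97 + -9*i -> [97, 88, 79, 70, 61]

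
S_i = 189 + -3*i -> [189, 186, 183, 180, 177]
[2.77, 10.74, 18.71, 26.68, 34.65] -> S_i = 2.77 + 7.97*i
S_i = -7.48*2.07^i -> [-7.48, -15.48, -32.05, -66.35, -137.34]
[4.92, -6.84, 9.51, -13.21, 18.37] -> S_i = 4.92*(-1.39)^i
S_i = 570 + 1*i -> [570, 571, 572, 573, 574]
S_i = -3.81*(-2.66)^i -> [-3.81, 10.13, -26.96, 71.71, -190.74]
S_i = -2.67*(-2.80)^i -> [-2.67, 7.48, -20.93, 58.61, -164.11]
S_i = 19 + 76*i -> [19, 95, 171, 247, 323]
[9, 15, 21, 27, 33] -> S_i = 9 + 6*i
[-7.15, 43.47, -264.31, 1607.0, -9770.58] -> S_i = -7.15*(-6.08)^i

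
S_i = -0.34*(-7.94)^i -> [-0.34, 2.7, -21.43, 170.19, -1351.33]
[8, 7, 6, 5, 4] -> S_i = 8 + -1*i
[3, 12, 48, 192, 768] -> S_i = 3*4^i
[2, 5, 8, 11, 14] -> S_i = 2 + 3*i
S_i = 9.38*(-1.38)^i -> [9.38, -12.94, 17.86, -24.65, 34.02]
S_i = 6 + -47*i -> [6, -41, -88, -135, -182]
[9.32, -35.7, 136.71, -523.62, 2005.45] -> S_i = 9.32*(-3.83)^i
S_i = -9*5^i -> [-9, -45, -225, -1125, -5625]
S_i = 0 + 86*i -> [0, 86, 172, 258, 344]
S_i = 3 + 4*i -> [3, 7, 11, 15, 19]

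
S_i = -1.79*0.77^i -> [-1.79, -1.38, -1.06, -0.82, -0.63]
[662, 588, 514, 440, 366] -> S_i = 662 + -74*i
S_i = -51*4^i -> [-51, -204, -816, -3264, -13056]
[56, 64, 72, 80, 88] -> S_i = 56 + 8*i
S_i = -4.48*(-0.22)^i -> [-4.48, 0.99, -0.22, 0.05, -0.01]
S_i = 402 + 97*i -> [402, 499, 596, 693, 790]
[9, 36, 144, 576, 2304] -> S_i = 9*4^i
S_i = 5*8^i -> [5, 40, 320, 2560, 20480]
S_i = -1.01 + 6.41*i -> [-1.01, 5.4, 11.81, 18.22, 24.63]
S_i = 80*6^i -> [80, 480, 2880, 17280, 103680]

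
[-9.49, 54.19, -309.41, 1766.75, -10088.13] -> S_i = -9.49*(-5.71)^i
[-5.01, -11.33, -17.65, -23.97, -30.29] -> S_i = -5.01 + -6.32*i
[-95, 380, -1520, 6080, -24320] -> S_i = -95*-4^i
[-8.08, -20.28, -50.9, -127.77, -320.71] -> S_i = -8.08*2.51^i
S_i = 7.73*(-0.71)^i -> [7.73, -5.49, 3.9, -2.77, 1.96]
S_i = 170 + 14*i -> [170, 184, 198, 212, 226]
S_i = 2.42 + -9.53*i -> [2.42, -7.11, -16.64, -26.17, -35.7]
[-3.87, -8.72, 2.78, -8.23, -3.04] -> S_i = Random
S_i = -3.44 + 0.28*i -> [-3.44, -3.16, -2.88, -2.6, -2.32]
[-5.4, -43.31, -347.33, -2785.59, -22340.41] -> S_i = -5.40*8.02^i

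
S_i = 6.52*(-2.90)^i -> [6.52, -18.91, 54.83, -159.02, 461.15]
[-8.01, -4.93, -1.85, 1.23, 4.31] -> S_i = -8.01 + 3.08*i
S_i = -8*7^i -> [-8, -56, -392, -2744, -19208]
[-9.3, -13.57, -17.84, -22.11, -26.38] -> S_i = -9.30 + -4.27*i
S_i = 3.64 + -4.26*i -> [3.64, -0.62, -4.88, -9.14, -13.4]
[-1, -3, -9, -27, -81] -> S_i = -1*3^i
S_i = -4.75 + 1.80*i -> [-4.75, -2.95, -1.15, 0.65, 2.45]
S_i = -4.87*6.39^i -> [-4.87, -31.12, -198.85, -1270.67, -8119.56]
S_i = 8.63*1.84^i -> [8.63, 15.88, 29.22, 53.76, 98.92]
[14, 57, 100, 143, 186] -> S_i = 14 + 43*i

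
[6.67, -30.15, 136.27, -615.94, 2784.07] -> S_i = 6.67*(-4.52)^i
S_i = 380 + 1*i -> [380, 381, 382, 383, 384]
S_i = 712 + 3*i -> [712, 715, 718, 721, 724]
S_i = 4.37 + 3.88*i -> [4.37, 8.25, 12.13, 16.01, 19.89]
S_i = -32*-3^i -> [-32, 96, -288, 864, -2592]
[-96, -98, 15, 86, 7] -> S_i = Random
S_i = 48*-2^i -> [48, -96, 192, -384, 768]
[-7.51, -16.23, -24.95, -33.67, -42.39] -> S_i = -7.51 + -8.72*i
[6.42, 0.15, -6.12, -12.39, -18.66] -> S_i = 6.42 + -6.27*i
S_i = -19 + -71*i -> [-19, -90, -161, -232, -303]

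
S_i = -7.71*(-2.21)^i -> [-7.71, 17.04, -37.66, 83.22, -183.92]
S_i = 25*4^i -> [25, 100, 400, 1600, 6400]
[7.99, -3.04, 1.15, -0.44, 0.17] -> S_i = 7.99*(-0.38)^i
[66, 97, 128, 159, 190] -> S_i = 66 + 31*i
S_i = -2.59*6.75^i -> [-2.59, -17.48, -118.01, -796.55, -5376.69]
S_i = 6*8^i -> [6, 48, 384, 3072, 24576]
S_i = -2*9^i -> [-2, -18, -162, -1458, -13122]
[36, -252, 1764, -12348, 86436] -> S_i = 36*-7^i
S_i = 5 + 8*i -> [5, 13, 21, 29, 37]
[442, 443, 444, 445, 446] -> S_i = 442 + 1*i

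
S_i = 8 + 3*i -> [8, 11, 14, 17, 20]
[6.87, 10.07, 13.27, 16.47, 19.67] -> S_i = 6.87 + 3.20*i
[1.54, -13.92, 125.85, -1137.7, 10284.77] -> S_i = 1.54*(-9.04)^i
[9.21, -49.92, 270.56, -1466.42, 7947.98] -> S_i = 9.21*(-5.42)^i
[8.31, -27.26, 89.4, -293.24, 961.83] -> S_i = 8.31*(-3.28)^i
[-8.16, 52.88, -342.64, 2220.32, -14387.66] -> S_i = -8.16*(-6.48)^i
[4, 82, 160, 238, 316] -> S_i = 4 + 78*i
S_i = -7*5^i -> [-7, -35, -175, -875, -4375]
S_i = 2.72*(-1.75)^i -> [2.72, -4.76, 8.33, -14.58, 25.51]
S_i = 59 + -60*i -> [59, -1, -61, -121, -181]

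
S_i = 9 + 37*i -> [9, 46, 83, 120, 157]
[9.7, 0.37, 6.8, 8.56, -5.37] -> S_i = Random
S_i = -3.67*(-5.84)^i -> [-3.67, 21.43, -125.17, 730.98, -4268.91]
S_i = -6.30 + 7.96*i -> [-6.3, 1.66, 9.62, 17.58, 25.54]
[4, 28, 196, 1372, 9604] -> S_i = 4*7^i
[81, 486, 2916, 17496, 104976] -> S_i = 81*6^i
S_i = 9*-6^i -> [9, -54, 324, -1944, 11664]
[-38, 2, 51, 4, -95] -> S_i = Random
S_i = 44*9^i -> [44, 396, 3564, 32076, 288684]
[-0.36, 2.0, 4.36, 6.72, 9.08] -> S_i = -0.36 + 2.36*i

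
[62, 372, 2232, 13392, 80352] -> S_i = 62*6^i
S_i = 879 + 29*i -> [879, 908, 937, 966, 995]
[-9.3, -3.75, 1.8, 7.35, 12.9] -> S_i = -9.30 + 5.55*i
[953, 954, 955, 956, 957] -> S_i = 953 + 1*i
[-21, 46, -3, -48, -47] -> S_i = Random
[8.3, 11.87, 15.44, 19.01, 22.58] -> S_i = 8.30 + 3.57*i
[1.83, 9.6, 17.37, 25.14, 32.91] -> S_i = 1.83 + 7.77*i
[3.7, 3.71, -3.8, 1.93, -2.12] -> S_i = Random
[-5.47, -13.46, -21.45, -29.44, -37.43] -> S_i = -5.47 + -7.99*i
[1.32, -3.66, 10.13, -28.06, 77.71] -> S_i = 1.32*(-2.77)^i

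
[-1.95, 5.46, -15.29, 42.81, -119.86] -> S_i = -1.95*(-2.80)^i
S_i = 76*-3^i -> [76, -228, 684, -2052, 6156]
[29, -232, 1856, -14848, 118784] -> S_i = 29*-8^i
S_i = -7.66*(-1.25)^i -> [-7.66, 9.57, -11.97, 14.96, -18.7]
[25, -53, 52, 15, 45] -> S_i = Random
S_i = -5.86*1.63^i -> [-5.86, -9.55, -15.57, -25.38, -41.37]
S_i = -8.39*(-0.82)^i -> [-8.39, 6.88, -5.64, 4.63, -3.79]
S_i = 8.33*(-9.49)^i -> [8.33, -79.05, 750.2, -7119.4, 67563.14]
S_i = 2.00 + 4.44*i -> [2.0, 6.44, 10.88, 15.32, 19.76]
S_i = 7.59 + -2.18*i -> [7.59, 5.41, 3.23, 1.05, -1.13]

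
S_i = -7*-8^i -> [-7, 56, -448, 3584, -28672]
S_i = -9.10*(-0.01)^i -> [-9.1, 0.09, -0.0, 0.0, -0.0]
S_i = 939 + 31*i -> [939, 970, 1001, 1032, 1063]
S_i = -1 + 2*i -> [-1, 1, 3, 5, 7]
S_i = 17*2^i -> [17, 34, 68, 136, 272]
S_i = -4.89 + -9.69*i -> [-4.89, -14.58, -24.27, -33.96, -43.65]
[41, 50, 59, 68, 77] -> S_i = 41 + 9*i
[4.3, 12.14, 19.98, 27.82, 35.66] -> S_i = 4.30 + 7.84*i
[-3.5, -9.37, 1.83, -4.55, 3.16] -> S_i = Random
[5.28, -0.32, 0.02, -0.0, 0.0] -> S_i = 5.28*(-0.06)^i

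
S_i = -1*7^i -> [-1, -7, -49, -343, -2401]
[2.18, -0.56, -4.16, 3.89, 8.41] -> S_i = Random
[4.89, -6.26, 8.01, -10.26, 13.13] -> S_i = 4.89*(-1.28)^i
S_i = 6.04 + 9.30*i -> [6.04, 15.34, 24.64, 33.94, 43.24]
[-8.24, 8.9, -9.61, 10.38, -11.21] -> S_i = -8.24*(-1.08)^i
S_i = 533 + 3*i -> [533, 536, 539, 542, 545]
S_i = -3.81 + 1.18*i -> [-3.81, -2.63, -1.45, -0.27, 0.91]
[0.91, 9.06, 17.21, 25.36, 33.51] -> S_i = 0.91 + 8.15*i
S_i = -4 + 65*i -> [-4, 61, 126, 191, 256]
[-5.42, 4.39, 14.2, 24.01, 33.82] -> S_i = -5.42 + 9.81*i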